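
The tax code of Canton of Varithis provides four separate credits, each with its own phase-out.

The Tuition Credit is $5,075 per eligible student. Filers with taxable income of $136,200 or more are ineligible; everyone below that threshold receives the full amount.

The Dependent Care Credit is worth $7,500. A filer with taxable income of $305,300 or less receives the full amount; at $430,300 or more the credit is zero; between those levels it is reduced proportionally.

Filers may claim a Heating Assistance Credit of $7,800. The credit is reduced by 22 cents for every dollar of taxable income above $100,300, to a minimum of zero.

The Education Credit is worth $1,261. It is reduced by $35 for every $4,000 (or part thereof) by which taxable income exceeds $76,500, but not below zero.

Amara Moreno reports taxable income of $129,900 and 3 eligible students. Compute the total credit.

$24,784

Tuition Credit: base = 3 × $5,075 = $15,225. $129,900 is below the $136,200 cutoff, so the full $15,225 applies.
Dependent Care Credit: $129,900 is at or below the $305,300 threshold, so the full $7,500 applies.
Heating Assistance Credit: 22% of the $29,600 excess over $100,300 is $6,512; credit = $7,800 − $6,512 = $1,288.
Education Credit: income exceeds $76,500 by $53,400, which is 14 full-or-partial $4,000 increments; reduction = 14 × $35 = $490, leaving $771.
Total: $15,225 + $7,500 + $1,288 + $771 = $24,784.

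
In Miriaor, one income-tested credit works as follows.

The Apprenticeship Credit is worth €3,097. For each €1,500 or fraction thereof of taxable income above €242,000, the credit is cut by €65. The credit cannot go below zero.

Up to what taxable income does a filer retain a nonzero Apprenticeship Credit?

After 47 increments the reduction is 47 × €65 = €3,055, leaving €42; one more increment wipes it out. Increment 47 ends at excess 47 × €1,500 = €70,500, so the highest qualifying income is €242,000 + €70,500 = €312,500.

€312,500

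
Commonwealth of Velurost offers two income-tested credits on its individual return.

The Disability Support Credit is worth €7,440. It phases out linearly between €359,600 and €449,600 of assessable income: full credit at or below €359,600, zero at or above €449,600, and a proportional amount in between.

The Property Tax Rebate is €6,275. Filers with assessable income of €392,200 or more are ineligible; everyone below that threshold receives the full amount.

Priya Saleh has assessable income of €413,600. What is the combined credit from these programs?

€2,976

Disability Support Credit: €413,600 is €54,000 into a €90,000 phase-out range, leaving 36,000/90,000 of the credit: €7,440 × 36,000/90,000 = €2,976.
Property Tax Rebate: €413,600 meets or exceeds the €392,200 cutoff, so the credit is €0.
Total: €2,976 + €0 = €2,976.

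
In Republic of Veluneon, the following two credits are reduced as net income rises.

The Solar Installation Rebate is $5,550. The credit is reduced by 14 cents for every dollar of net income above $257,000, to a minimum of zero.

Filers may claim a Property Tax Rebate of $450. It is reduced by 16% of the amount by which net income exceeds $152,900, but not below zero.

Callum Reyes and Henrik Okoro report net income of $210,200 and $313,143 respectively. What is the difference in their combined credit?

Callum ($210,200): Solar Installation Rebate: $210,200 is at or below the $257,000 threshold, so the full $5,550 applies. Property Tax Rebate: 16% of the $57,300 excess over $152,900 is $9,168 ≥ base, so the credit is $0. total $5,550 + $0 = $5,550
Henrik ($313,143): Solar Installation Rebate: 14% of the $56,143 excess over $257,000 is $7,860.02 ≥ base, so the credit is $0. Property Tax Rebate: 16% of the $160,243 excess over $152,900 is $25,638.88 ≥ base, so the credit is $0. total $0 + $0 = $0
Difference: |$5,550 − $0| = $5,550.

$5,550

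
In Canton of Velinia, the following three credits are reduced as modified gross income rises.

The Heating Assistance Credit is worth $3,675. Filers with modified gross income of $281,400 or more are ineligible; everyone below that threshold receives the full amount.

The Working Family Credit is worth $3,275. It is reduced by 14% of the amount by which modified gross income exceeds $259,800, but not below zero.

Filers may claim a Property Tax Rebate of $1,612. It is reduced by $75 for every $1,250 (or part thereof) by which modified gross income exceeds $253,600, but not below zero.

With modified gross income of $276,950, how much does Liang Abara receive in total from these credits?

$4,736

Heating Assistance Credit: $276,950 is below the $281,400 cutoff, so the full $3,675 applies.
Working Family Credit: 14% of the $17,150 excess over $259,800 is $2,401; credit = $3,275 − $2,401 = $874.
Property Tax Rebate: income exceeds $253,600 by $23,350, which is 19 full-or-partial $1,250 increments; reduction = 19 × $75 = $1,425, leaving $187.
Total: $3,675 + $874 + $187 = $4,736.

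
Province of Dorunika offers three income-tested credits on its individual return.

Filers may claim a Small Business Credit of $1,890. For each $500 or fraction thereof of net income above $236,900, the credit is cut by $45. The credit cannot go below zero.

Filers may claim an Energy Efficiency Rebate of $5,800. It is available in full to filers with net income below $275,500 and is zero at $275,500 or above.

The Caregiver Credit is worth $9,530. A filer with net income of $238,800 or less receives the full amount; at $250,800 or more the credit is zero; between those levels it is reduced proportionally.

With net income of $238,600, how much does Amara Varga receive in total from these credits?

$17,040

Small Business Credit: income exceeds $236,900 by $1,700, which is 4 full-or-partial $500 increments; reduction = 4 × $45 = $180, leaving $1,710.
Energy Efficiency Rebate: $238,600 is below the $275,500 cutoff, so the full $5,800 applies.
Caregiver Credit: $238,600 is at or below the $238,800 threshold, so the full $9,530 applies.
Total: $1,710 + $5,800 + $9,530 = $17,040.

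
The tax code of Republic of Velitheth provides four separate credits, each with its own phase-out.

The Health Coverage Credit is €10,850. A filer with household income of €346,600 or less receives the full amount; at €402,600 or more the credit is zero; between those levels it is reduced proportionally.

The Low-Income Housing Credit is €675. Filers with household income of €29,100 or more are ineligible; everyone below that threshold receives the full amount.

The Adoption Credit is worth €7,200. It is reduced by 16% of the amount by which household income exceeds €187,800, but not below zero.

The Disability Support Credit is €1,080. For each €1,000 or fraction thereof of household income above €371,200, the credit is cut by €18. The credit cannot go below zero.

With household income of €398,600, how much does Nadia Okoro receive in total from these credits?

€1,351

Health Coverage Credit: €398,600 is €52,000 into a €56,000 phase-out range, leaving 4,000/56,000 of the credit: €10,850 × 4,000/56,000 = €775.
Low-Income Housing Credit: €398,600 meets or exceeds the €29,100 cutoff, so the credit is €0.
Adoption Credit: 16% of the €210,800 excess over €187,800 is €33,728 ≥ base, so the credit is €0.
Disability Support Credit: income exceeds €371,200 by €27,400, which is 28 full-or-partial €1,000 increments; reduction = 28 × €18 = €504, leaving €576.
Total: €775 + €0 + €0 + €576 = €1,351.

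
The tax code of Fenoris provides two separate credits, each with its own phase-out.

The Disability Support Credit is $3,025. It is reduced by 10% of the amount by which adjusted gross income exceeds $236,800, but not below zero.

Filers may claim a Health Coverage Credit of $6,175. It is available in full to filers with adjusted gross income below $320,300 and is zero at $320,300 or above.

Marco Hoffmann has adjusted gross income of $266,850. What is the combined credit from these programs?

$6,195

Disability Support Credit: 10% of the $30,050 excess over $236,800 is $3,005; credit = $3,025 − $3,005 = $20.
Health Coverage Credit: $266,850 is below the $320,300 cutoff, so the full $6,175 applies.
Total: $20 + $6,175 = $6,195.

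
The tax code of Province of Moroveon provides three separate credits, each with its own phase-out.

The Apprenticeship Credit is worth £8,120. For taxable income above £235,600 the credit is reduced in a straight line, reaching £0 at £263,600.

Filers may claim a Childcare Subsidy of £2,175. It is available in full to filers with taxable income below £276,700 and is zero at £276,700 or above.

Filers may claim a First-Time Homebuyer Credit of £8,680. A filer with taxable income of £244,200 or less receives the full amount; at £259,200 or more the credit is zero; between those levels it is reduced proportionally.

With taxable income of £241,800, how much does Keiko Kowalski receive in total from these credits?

£17,177

Apprenticeship Credit: £241,800 is £6,200 into a £28,000 phase-out range, leaving 21,800/28,000 of the credit: £8,120 × 21,800/28,000 = £6,322.
Childcare Subsidy: £241,800 is below the £276,700 cutoff, so the full £2,175 applies.
First-Time Homebuyer Credit: £241,800 is at or below the £244,200 threshold, so the full £8,680 applies.
Total: £6,322 + £2,175 + £8,680 = £17,177.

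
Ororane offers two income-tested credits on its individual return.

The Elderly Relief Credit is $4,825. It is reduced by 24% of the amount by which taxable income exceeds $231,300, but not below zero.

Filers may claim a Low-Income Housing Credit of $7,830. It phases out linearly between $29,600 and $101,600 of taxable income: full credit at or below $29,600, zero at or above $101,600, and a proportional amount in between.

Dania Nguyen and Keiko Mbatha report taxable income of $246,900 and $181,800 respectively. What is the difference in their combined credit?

$3,744

Dania ($246,900): Elderly Relief Credit: 24% of the $15,600 excess over $231,300 is $3,744; credit = $4,825 − $3,744 = $1,081. Low-Income Housing Credit: $246,900 is at or above $101,600, so the credit is $0. total $1,081 + $0 = $1,081
Keiko ($181,800): Elderly Relief Credit: $181,800 is at or below the $231,300 threshold, so the full $4,825 applies. Low-Income Housing Credit: $181,800 is at or above $101,600, so the credit is $0. total $4,825 + $0 = $4,825
Difference: |$1,081 − $4,825| = $3,744.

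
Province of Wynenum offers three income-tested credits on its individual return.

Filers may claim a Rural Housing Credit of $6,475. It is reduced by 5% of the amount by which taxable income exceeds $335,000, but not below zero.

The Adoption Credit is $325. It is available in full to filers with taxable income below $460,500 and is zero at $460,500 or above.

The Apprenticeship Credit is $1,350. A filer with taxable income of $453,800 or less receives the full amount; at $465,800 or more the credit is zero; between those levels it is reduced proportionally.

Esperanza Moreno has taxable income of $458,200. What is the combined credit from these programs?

$1,495

Rural Housing Credit: 5% of the $123,200 excess over $335,000 is $6,160; credit = $6,475 − $6,160 = $315.
Adoption Credit: $458,200 is below the $460,500 cutoff, so the full $325 applies.
Apprenticeship Credit: $458,200 is $4,400 into a $12,000 phase-out range, leaving 7,600/12,000 of the credit: $1,350 × 7,600/12,000 = $855.
Total: $315 + $325 + $855 = $1,495.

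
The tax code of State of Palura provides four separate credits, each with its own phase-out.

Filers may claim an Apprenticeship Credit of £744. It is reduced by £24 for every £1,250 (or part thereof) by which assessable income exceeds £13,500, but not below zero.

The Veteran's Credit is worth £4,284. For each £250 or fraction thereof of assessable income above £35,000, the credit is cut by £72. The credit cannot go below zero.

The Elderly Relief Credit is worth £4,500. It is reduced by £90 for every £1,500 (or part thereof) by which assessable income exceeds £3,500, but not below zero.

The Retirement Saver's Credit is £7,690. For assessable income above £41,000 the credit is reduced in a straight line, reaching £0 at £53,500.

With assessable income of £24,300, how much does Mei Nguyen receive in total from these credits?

Apprenticeship Credit: income exceeds £13,500 by £10,800, which is 9 full-or-partial £1,250 increments; reduction = 9 × £24 = £216, leaving £528.
Veteran's Credit: £24,300 is at or below the £35,000 threshold, so the full £4,284 applies.
Elderly Relief Credit: income exceeds £3,500 by £20,800, which is 14 full-or-partial £1,500 increments; reduction = 14 × £90 = £1,260, leaving £3,240.
Retirement Saver's Credit: £24,300 is at or below the £41,000 threshold, so the full £7,690 applies.
Total: £528 + £4,284 + £3,240 + £7,690 = £15,742.

£15,742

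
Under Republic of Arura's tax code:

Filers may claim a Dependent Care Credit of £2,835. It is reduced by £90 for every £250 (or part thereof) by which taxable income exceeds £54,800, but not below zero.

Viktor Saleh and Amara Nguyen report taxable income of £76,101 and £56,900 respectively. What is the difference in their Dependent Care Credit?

Viktor (£76,101): Dependent Care Credit: income exceeds £54,800 by £21,301 → 86 increments × £90 = £7,740 ≥ base, so the credit is £0.
Amara (£56,900): Dependent Care Credit: income exceeds £54,800 by £2,100, which is 9 full-or-partial £250 increments; reduction = 9 × £90 = £810, leaving £2,025.
Difference: |£0 − £2,025| = £2,025.

£2,025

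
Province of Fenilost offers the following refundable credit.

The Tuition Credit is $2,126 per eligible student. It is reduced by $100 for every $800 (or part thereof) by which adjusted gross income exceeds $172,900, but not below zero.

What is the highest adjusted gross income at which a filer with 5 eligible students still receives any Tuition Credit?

$257,700

Full credit = 5 × $2,126 = $10,630.
After 106 increments the reduction is 106 × $100 = $10,600, leaving $30; one more increment wipes it out. Increment 106 ends at excess 106 × $800 = $84,800, so the highest qualifying income is $172,900 + $84,800 = $257,700.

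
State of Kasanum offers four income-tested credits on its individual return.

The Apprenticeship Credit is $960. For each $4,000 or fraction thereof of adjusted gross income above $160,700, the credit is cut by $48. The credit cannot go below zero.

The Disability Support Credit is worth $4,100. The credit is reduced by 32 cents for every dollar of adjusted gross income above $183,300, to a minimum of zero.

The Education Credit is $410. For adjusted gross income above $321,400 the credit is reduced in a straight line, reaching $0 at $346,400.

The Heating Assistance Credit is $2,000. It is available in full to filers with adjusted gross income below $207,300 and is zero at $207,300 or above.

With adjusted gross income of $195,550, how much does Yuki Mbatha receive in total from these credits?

Apprenticeship Credit: income exceeds $160,700 by $34,850, which is 9 full-or-partial $4,000 increments; reduction = 9 × $48 = $432, leaving $528.
Disability Support Credit: 32% of the $12,250 excess over $183,300 is $3,920; credit = $4,100 − $3,920 = $180.
Education Credit: $195,550 is at or below the $321,400 threshold, so the full $410 applies.
Heating Assistance Credit: $195,550 is below the $207,300 cutoff, so the full $2,000 applies.
Total: $528 + $180 + $410 + $2,000 = $3,118.

$3,118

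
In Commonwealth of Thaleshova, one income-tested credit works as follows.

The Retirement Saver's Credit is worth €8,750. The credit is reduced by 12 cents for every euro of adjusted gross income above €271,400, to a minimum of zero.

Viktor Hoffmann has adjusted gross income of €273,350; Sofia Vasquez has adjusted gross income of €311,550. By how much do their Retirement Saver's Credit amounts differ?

Viktor (€273,350): Retirement Saver's Credit: 12% of the €1,950 excess over €271,400 is €234; credit = €8,750 − €234 = €8,516.
Sofia (€311,550): Retirement Saver's Credit: 12% of the €40,150 excess over €271,400 is €4,818; credit = €8,750 − €4,818 = €3,932.
Difference: |€8,516 − €3,932| = €4,584.

€4,584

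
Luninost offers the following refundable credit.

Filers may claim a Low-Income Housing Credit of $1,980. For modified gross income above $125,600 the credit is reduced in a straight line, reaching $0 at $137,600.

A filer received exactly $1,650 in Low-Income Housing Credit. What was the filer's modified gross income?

$1,650 is 1,650/1,980 of the full $1,980, so 330/1,980 of the $12,000 range has been used: income = $125,600 + $12,000 × 330/1,980 = $127,600.

$127,600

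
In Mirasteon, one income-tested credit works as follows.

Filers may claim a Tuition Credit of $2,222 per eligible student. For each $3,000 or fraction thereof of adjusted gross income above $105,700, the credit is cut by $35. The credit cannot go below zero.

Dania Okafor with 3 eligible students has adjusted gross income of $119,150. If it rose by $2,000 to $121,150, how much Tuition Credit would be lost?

$35

At $119,150 — base = 3 × $2,222 = $6,666. income exceeds $105,700 by $13,450, which is 5 full-or-partial $3,000 increments; reduction = 5 × $35 = $175, leaving $6,491.
At $121,150 — base = 3 × $2,222 = $6,666. income exceeds $105,700 by $15,450, which is 6 full-or-partial $3,000 increments; reduction = 6 × $35 = $210, leaving $6,456.
Lost: $6,491 − $6,456 = $35.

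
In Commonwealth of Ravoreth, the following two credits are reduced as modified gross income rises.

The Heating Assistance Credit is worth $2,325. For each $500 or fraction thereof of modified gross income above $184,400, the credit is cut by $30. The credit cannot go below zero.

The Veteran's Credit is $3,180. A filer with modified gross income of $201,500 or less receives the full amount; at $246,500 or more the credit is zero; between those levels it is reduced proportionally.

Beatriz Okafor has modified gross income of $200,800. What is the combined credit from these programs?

$4,515

Heating Assistance Credit: income exceeds $184,400 by $16,400, which is 33 full-or-partial $500 increments; reduction = 33 × $30 = $990, leaving $1,335.
Veteran's Credit: $200,800 is at or below the $201,500 threshold, so the full $3,180 applies.
Total: $1,335 + $3,180 = $4,515.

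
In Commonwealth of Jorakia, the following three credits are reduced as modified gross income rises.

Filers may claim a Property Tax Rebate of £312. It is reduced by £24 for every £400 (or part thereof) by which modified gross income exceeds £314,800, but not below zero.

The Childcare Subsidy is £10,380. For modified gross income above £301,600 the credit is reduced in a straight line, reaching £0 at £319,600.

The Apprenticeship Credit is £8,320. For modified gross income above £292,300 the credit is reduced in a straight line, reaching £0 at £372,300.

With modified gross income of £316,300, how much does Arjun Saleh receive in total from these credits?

Property Tax Rebate: income exceeds £314,800 by £1,500, which is 4 full-or-partial £400 increments; reduction = 4 × £24 = £96, leaving £216.
Childcare Subsidy: £316,300 is £14,700 into a £18,000 phase-out range, leaving 3,300/18,000 of the credit: £10,380 × 3,300/18,000 = £1,903.
Apprenticeship Credit: £316,300 is £24,000 into a £80,000 phase-out range, leaving 56,000/80,000 of the credit: £8,320 × 56,000/80,000 = £5,824.
Total: £216 + £1,903 + £5,824 = £7,943.

£7,943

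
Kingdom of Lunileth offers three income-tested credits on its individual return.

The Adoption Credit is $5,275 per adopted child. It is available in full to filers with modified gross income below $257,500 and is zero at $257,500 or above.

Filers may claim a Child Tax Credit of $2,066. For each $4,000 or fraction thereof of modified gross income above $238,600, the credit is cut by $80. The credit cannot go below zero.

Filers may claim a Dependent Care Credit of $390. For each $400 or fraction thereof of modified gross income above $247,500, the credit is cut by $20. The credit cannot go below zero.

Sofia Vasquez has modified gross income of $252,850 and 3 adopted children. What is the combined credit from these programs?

Adoption Credit: base = 3 × $5,275 = $15,825. $252,850 is below the $257,500 cutoff, so the full $15,825 applies.
Child Tax Credit: income exceeds $238,600 by $14,250, which is 4 full-or-partial $4,000 increments; reduction = 4 × $80 = $320, leaving $1,746.
Dependent Care Credit: income exceeds $247,500 by $5,350, which is 14 full-or-partial $400 increments; reduction = 14 × $20 = $280, leaving $110.
Total: $15,825 + $1,746 + $110 = $17,681.

$17,681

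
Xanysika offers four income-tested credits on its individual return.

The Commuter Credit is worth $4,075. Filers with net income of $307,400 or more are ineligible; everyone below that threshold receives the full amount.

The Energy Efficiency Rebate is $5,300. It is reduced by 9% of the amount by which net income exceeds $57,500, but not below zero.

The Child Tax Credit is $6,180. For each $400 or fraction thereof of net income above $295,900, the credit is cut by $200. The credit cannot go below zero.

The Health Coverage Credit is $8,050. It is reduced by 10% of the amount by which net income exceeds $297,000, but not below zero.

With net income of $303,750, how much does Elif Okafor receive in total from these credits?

$13,630

Commuter Credit: $303,750 is below the $307,400 cutoff, so the full $4,075 applies.
Energy Efficiency Rebate: 9% of the $246,250 excess over $57,500 is $22,162.50 ≥ base, so the credit is $0.
Child Tax Credit: income exceeds $295,900 by $7,850, which is 20 full-or-partial $400 increments; reduction = 20 × $200 = $4,000, leaving $2,180.
Health Coverage Credit: 10% of the $6,750 excess over $297,000 is $675; credit = $8,050 − $675 = $7,375.
Total: $4,075 + $0 + $2,180 + $7,375 = $13,630.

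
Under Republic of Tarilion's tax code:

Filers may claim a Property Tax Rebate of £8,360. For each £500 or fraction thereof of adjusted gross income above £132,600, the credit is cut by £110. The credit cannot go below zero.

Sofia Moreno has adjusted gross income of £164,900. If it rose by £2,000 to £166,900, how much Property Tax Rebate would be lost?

At £164,900 — income exceeds £132,600 by £32,300, which is 65 full-or-partial £500 increments; reduction = 65 × £110 = £7,150, leaving £1,210.
At £166,900 — income exceeds £132,600 by £34,300, which is 69 full-or-partial £500 increments; reduction = 69 × £110 = £7,590, leaving £770.
Lost: £1,210 − £770 = £440.

£440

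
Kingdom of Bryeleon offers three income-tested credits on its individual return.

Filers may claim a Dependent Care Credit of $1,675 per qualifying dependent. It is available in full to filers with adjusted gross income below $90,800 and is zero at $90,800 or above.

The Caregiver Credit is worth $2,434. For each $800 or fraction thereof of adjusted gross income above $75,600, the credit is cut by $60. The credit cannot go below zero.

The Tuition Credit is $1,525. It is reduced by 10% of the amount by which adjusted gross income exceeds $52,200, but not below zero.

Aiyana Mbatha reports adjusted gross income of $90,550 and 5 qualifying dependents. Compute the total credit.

$9,669

Dependent Care Credit: base = 5 × $1,675 = $8,375. $90,550 is below the $90,800 cutoff, so the full $8,375 applies.
Caregiver Credit: income exceeds $75,600 by $14,950, which is 19 full-or-partial $800 increments; reduction = 19 × $60 = $1,140, leaving $1,294.
Tuition Credit: 10% of the $38,350 excess over $52,200 is $3,835 ≥ base, so the credit is $0.
Total: $8,375 + $1,294 + $0 = $9,669.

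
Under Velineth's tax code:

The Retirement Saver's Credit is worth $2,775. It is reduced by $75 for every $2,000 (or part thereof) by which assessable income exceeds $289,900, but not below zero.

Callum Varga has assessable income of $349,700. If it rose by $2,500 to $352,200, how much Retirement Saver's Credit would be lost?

At $349,700 — income exceeds $289,900 by $59,800, which is 30 full-or-partial $2,000 increments; reduction = 30 × $75 = $2,250, leaving $525.
At $352,200 — income exceeds $289,900 by $62,300, which is 32 full-or-partial $2,000 increments; reduction = 32 × $75 = $2,400, leaving $375.
Lost: $525 − $375 = $150.

$150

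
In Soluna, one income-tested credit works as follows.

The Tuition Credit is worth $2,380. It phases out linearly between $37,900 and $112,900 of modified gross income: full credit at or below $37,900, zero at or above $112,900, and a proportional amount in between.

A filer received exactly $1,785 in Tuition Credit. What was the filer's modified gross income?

$1,785 is 1,785/2,380 of the full $2,380, so 595/2,380 of the $75,000 range has been used: income = $37,900 + $75,000 × 595/2,380 = $56,650.

$56,650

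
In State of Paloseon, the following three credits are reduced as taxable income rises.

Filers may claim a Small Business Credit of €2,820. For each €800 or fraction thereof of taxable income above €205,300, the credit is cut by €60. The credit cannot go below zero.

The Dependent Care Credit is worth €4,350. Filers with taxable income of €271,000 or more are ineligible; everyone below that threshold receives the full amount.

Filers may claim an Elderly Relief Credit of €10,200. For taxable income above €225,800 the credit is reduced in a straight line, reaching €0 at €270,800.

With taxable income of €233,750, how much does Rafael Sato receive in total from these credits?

Small Business Credit: income exceeds €205,300 by €28,450, which is 36 full-or-partial €800 increments; reduction = 36 × €60 = €2,160, leaving €660.
Dependent Care Credit: €233,750 is below the €271,000 cutoff, so the full €4,350 applies.
Elderly Relief Credit: €233,750 is €7,950 into a €45,000 phase-out range, leaving 37,050/45,000 of the credit: €10,200 × 37,050/45,000 = €8,398.
Total: €660 + €4,350 + €8,398 = €13,408.

€13,408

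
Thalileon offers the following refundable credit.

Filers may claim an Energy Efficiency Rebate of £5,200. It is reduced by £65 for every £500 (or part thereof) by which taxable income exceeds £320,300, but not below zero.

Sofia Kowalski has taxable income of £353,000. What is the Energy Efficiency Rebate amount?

Energy Efficiency Rebate: income exceeds £320,300 by £32,700, which is 66 full-or-partial £500 increments; reduction = 66 × £65 = £4,290, leaving £910.

£910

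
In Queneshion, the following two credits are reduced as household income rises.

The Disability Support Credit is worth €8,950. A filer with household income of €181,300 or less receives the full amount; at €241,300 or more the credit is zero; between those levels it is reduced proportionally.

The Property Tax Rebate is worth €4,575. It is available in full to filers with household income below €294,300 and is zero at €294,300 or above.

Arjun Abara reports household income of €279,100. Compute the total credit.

€4,575

Disability Support Credit: €279,100 is at or above €241,300, so the credit is €0.
Property Tax Rebate: €279,100 is below the €294,300 cutoff, so the full €4,575 applies.
Total: €0 + €4,575 = €4,575.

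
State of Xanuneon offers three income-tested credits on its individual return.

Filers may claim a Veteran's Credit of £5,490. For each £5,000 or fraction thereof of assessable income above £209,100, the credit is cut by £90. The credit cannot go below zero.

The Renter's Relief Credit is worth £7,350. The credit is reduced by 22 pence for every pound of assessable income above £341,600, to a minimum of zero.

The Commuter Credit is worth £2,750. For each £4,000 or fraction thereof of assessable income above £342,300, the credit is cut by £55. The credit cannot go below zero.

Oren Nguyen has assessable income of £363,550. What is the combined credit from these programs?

£7,641

Veteran's Credit: income exceeds £209,100 by £154,450, which is 31 full-or-partial £5,000 increments; reduction = 31 × £90 = £2,790, leaving £2,700.
Renter's Relief Credit: 22% of the £21,950 excess over £341,600 is £4,829; credit = £7,350 − £4,829 = £2,521.
Commuter Credit: income exceeds £342,300 by £21,250, which is 6 full-or-partial £4,000 increments; reduction = 6 × £55 = £330, leaving £2,420.
Total: £2,700 + £2,521 + £2,420 = £7,641.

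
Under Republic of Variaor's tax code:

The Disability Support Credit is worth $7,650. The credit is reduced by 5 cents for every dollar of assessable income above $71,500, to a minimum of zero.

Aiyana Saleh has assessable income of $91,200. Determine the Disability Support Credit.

Disability Support Credit: 5% of the $19,700 excess over $71,500 is $985; credit = $7,650 − $985 = $6,665.

$6,665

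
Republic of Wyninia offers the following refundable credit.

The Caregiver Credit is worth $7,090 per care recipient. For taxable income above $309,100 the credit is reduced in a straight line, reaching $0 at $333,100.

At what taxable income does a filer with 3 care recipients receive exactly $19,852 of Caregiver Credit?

$310,700

Full credit = 3 × $7,090 = $21,270.
$19,852 is 19,852/21,270 of the full $21,270, so 1,418/21,270 of the $24,000 range has been used: income = $309,100 + $24,000 × 1,418/21,270 = $310,700.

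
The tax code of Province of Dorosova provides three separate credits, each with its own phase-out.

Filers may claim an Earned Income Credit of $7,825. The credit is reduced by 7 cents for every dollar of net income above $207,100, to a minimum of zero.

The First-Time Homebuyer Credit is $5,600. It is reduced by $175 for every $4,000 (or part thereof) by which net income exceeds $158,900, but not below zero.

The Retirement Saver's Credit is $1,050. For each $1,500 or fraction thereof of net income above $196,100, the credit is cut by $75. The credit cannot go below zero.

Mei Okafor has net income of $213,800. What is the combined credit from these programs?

Earned Income Credit: 7% of the $6,700 excess over $207,100 is $469; credit = $7,825 − $469 = $7,356.
First-Time Homebuyer Credit: income exceeds $158,900 by $54,900, which is 14 full-or-partial $4,000 increments; reduction = 14 × $175 = $2,450, leaving $3,150.
Retirement Saver's Credit: income exceeds $196,100 by $17,700, which is 12 full-or-partial $1,500 increments; reduction = 12 × $75 = $900, leaving $150.
Total: $7,356 + $3,150 + $150 = $10,656.

$10,656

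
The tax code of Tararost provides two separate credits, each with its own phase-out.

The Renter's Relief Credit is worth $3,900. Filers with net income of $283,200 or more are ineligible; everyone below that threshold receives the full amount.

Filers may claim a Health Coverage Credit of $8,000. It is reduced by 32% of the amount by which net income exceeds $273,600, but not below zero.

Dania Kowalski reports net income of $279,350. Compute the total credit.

$10,060

Renter's Relief Credit: $279,350 is below the $283,200 cutoff, so the full $3,900 applies.
Health Coverage Credit: 32% of the $5,750 excess over $273,600 is $1,840; credit = $8,000 − $1,840 = $6,160.
Total: $3,900 + $6,160 = $10,060.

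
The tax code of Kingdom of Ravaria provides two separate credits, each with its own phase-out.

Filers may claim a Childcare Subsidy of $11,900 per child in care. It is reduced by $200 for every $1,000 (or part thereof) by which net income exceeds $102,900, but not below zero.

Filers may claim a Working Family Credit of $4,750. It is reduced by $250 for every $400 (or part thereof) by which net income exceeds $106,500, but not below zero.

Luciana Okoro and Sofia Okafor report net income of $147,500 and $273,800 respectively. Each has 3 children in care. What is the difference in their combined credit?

Luciana ($147,500): Childcare Subsidy: base = 3 × $11,900 = $35,700. income exceeds $102,900 by $44,600, which is 45 full-or-partial $1,000 increments; reduction = 45 × $200 = $9,000, leaving $26,700. Working Family Credit: income exceeds $106,500 by $41,000 → 103 increments × $250 = $25,750 ≥ base, so the credit is $0. total $26,700 + $0 = $26,700
Sofia ($273,800): Childcare Subsidy: base = 3 × $11,900 = $35,700. income exceeds $102,900 by $170,900, which is 171 full-or-partial $1,000 increments; reduction = 171 × $200 = $34,200, leaving $1,500. Working Family Credit: income exceeds $106,500 by $167,300 → 419 increments × $250 = $104,750 ≥ base, so the credit is $0. total $1,500 + $0 = $1,500
Difference: |$26,700 − $1,500| = $25,200.

$25,200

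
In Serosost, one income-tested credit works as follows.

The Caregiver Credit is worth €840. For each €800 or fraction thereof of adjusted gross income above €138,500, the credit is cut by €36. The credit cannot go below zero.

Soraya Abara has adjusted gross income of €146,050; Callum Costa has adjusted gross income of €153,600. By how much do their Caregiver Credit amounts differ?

€324

Soraya (€146,050): Caregiver Credit: income exceeds €138,500 by €7,550, which is 10 full-or-partial €800 increments; reduction = 10 × €36 = €360, leaving €480.
Callum (€153,600): Caregiver Credit: income exceeds €138,500 by €15,100, which is 19 full-or-partial €800 increments; reduction = 19 × €36 = €684, leaving €156.
Difference: |€480 − €156| = €324.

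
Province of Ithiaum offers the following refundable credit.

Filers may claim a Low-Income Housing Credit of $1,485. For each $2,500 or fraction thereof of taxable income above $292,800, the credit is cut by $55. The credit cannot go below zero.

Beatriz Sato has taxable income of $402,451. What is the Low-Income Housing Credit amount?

$0

Low-Income Housing Credit: income exceeds $292,800 by $109,651 → 44 increments × $55 = $2,420 ≥ base, so the credit is $0.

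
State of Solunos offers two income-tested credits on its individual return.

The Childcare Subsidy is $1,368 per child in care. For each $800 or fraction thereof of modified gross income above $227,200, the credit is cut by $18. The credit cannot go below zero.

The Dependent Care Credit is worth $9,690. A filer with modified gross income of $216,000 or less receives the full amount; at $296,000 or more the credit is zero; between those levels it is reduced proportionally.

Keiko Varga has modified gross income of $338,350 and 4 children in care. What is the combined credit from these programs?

$2,970

Childcare Subsidy: base = 4 × $1,368 = $5,472. income exceeds $227,200 by $111,150, which is 139 full-or-partial $800 increments; reduction = 139 × $18 = $2,502, leaving $2,970.
Dependent Care Credit: $338,350 is at or above $296,000, so the credit is $0.
Total: $2,970 + $0 = $2,970.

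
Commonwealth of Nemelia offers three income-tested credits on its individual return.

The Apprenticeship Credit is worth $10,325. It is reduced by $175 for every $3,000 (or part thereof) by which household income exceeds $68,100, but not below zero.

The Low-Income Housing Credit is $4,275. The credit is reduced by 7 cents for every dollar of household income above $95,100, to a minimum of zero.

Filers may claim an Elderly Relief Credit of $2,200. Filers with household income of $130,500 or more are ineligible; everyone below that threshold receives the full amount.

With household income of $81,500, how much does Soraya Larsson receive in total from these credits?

$15,925

Apprenticeship Credit: income exceeds $68,100 by $13,400, which is 5 full-or-partial $3,000 increments; reduction = 5 × $175 = $875, leaving $9,450.
Low-Income Housing Credit: $81,500 is at or below the $95,100 threshold, so the full $4,275 applies.
Elderly Relief Credit: $81,500 is below the $130,500 cutoff, so the full $2,200 applies.
Total: $9,450 + $4,275 + $2,200 = $15,925.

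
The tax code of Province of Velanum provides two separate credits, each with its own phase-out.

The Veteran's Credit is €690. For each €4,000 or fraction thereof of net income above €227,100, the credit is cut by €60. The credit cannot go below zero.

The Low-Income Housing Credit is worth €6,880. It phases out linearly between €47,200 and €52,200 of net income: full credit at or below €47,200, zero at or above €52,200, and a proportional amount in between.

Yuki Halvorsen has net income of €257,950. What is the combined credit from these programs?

€210

Veteran's Credit: income exceeds €227,100 by €30,850, which is 8 full-or-partial €4,000 increments; reduction = 8 × €60 = €480, leaving €210.
Low-Income Housing Credit: €257,950 is at or above €52,200, so the credit is €0.
Total: €210 + €0 = €210.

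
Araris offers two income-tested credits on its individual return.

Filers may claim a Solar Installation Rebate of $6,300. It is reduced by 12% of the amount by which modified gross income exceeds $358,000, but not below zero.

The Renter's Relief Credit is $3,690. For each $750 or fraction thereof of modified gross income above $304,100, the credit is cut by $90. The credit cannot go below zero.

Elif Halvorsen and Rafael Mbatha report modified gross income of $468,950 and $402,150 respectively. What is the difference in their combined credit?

Elif ($468,950): Solar Installation Rebate: 12% of the $110,950 excess over $358,000 is $13,314 ≥ base, so the credit is $0. Renter's Relief Credit: income exceeds $304,100 by $164,850 → 220 increments × $90 = $19,800 ≥ base, so the credit is $0. total $0 + $0 = $0
Rafael ($402,150): Solar Installation Rebate: 12% of the $44,150 excess over $358,000 is $5,298; credit = $6,300 − $5,298 = $1,002. Renter's Relief Credit: income exceeds $304,100 by $98,050 → 131 increments × $90 = $11,790 ≥ base, so the credit is $0. total $1,002 + $0 = $1,002
Difference: |$0 − $1,002| = $1,002.

$1,002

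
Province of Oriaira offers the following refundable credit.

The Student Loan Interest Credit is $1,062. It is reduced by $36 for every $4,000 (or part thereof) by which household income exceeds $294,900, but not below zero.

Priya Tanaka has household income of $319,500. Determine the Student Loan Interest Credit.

Student Loan Interest Credit: income exceeds $294,900 by $24,600, which is 7 full-or-partial $4,000 increments; reduction = 7 × $36 = $252, leaving $810.

$810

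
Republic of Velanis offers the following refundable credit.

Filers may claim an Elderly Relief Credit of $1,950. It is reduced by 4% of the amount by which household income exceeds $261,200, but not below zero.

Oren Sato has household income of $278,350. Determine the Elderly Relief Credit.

Elderly Relief Credit: 4% of the $17,150 excess over $261,200 is $686; credit = $1,950 − $686 = $1,264.

$1,264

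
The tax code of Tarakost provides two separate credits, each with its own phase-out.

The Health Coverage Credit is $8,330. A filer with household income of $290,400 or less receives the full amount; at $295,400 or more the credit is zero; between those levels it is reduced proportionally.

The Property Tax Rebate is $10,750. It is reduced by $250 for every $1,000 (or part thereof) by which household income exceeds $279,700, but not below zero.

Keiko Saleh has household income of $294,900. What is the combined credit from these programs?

Health Coverage Credit: $294,900 is $4,500 into a $5,000 phase-out range, leaving 500/5,000 of the credit: $8,330 × 500/5,000 = $833.
Property Tax Rebate: income exceeds $279,700 by $15,200, which is 16 full-or-partial $1,000 increments; reduction = 16 × $250 = $4,000, leaving $6,750.
Total: $833 + $6,750 = $7,583.

$7,583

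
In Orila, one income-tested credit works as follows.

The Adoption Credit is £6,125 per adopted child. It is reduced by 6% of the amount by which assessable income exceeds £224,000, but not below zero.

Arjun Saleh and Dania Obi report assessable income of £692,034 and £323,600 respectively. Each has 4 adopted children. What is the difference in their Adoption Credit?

Arjun (£692,034): Adoption Credit: base = 4 × £6,125 = £24,500. 6% of the £468,034 excess over £224,000 is £28,082.04 ≥ base, so the credit is £0.
Dania (£323,600): Adoption Credit: base = 4 × £6,125 = £24,500. 6% of the £99,600 excess over £224,000 is £5,976; credit = £24,500 − £5,976 = £18,524.
Difference: |£0 − £18,524| = £18,524.

£18,524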